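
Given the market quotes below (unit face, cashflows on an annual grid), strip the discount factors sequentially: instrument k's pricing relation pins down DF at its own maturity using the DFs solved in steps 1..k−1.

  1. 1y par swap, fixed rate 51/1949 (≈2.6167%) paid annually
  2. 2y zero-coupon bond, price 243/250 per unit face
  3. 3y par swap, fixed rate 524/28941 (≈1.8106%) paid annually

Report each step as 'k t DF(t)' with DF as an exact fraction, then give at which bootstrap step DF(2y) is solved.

step 1 [1y] swap r/1=51/1949: DF=(1 − 51/1949·(0))/(1+51/1949) = 1949/2000 ≈ 0.974500
step 2 [2y] zero: DF = P = 243/250 ≈ 0.972000
step 3 [3y] swap r/1=524/28941: DF=(1 − 524/28941·(0.974500+0.972000))/(1+524/28941) = 2369/2500 ≈ 0.947600

1 1 1949/2000
2 2 243/250
3 3 2369/2500
DF(2y) is solved at step 2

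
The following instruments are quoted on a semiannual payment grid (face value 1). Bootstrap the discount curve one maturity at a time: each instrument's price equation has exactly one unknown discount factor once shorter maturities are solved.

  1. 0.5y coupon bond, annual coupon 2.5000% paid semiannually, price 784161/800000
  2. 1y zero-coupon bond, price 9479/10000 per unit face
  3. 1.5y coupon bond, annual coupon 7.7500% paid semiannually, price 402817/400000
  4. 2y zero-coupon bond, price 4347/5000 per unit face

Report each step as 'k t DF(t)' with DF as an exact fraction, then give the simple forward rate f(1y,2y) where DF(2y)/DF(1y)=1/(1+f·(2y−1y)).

step 1 [0.5y] bond c/2=1/80: DF=(784161/800000 − 1/80·(0))/(1+1/80) = 9681/10000 ≈ 0.968100
step 2 [1y] zero: DF = P = 9479/10000 ≈ 0.947900
step 3 [1.5y] bond c/2=31/800: DF=(402817/400000 − 31/800·(0.968100+0.947900))/(1+31/800) = 449/500 ≈ 0.898000
step 4 [2y] zero: DF = P = 4347/5000 ≈ 0.869400

1 1/2 9681/10000
2 1 9479/10000
3 3/2 449/500
4 2 4347/5000
f(1y,2y) = ((9479/10000)/(4347/5000) − 1)/(1) = 785/8694 ≈ 9.0292%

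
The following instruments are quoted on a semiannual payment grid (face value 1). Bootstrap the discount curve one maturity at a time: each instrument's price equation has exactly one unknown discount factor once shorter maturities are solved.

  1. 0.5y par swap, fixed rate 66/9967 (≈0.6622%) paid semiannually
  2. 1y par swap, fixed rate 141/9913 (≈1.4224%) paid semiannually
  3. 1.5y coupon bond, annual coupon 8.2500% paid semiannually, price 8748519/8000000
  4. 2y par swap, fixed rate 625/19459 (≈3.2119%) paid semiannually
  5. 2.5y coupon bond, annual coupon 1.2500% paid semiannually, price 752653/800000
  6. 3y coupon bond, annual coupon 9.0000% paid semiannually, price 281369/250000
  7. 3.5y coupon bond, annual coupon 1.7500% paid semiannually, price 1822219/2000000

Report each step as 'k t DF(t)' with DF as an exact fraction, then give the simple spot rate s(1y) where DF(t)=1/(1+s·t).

1 1/2 9967/10000
2 1 9859/10000
3 3/2 9717/10000
4 2 15/16
5 5/2 2277/2500
6 3 4351/5000
7 7/2 427/500
s(1y) = (1/(9859/10000) − 1)/(1) = 141/9859 ≈ 1.4302%

step 1 [0.5y] swap r/2=33/9967: DF=(1 − 33/9967·(0))/(1+33/9967) = 9967/10000 ≈ 0.996700
step 2 [1y] swap r/2=141/19826: DF=(1 − 141/19826·(0.996700))/(1+141/19826) = 9859/10000 ≈ 0.985900
step 3 [1.5y] bond c/2=33/800: DF=(8748519/8000000 − 33/800·(0.996700+0.985900))/(1+33/800) = 9717/10000 ≈ 0.971700
step 4 [2y] swap r/2=625/38918: DF=(1 − 625/38918·(0.996700+0.985900+0.971700))/(1+625/38918) = 15/16 ≈ 0.937500
step 5 [2.5y] bond c/2=1/160: DF=(752653/800000 − 1/160·(0.996700+0.985900+0.971700+0.937500))/(1+1/160) = 2277/2500 ≈ 0.910800
step 6 [3y] bond c/2=9/200: DF=(281369/250000 − 9/200·(0.996700+0.985900+0.971700+0.937500+0.910800))/(1+9/200) = 4351/5000 ≈ 0.870200
step 7 [3.5y] bond c/2=7/800: DF=(1822219/2000000 − 7/800·(0.996700+0.985900+0.971700+0.937500+0.910800+0.870200))/(1+7/800) = 427/500 ≈ 0.854000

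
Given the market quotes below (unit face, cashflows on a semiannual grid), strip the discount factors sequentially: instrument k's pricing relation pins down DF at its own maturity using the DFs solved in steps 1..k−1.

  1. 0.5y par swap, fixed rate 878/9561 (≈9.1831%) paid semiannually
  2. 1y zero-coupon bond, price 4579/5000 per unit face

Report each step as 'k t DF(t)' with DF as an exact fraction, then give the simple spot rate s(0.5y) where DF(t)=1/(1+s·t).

step 1 [0.5y] swap r/2=439/9561: DF=(1 − 439/9561·(0))/(1+439/9561) = 9561/10000 ≈ 0.956100
step 2 [1y] zero: DF = P = 4579/5000 ≈ 0.915800

1 1/2 9561/10000
2 1 4579/5000
s(0.5y) = (1/(9561/10000) − 1)/(1/2) = 878/9561 ≈ 9.1831%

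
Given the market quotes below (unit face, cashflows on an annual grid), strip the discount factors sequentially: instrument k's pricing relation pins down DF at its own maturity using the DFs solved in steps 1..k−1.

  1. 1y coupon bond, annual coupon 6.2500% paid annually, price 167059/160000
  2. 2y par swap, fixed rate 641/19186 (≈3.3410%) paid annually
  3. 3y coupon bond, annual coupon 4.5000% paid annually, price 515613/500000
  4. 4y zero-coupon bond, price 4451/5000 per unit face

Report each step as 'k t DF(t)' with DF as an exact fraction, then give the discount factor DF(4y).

1 1 9827/10000
2 2 9359/10000
3 3 4521/5000
4 4 4451/5000
DF(4y) = 4451/5000 ≈ 0.890200

step 1 [1y] bond c/1=1/16: DF=(167059/160000 − 1/16·(0))/(1+1/16) = 9827/10000 ≈ 0.982700
step 2 [2y] swap r/1=641/19186: DF=(1 − 641/19186·(0.982700))/(1+641/19186) = 9359/10000 ≈ 0.935900
step 3 [3y] bond c/1=9/200: DF=(515613/500000 − 9/200·(0.982700+0.935900))/(1+9/200) = 4521/5000 ≈ 0.904200
step 4 [4y] zero: DF = P = 4451/5000 ≈ 0.890200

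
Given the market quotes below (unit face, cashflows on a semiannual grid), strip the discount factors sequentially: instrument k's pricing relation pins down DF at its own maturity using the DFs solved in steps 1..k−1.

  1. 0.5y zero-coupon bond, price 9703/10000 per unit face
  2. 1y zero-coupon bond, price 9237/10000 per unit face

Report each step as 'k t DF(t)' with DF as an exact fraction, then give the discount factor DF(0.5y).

step 1 [0.5y] zero: DF = P = 9703/10000 ≈ 0.970300
step 2 [1y] zero: DF = P = 9237/10000 ≈ 0.923700

1 1/2 9703/10000
2 1 9237/10000
DF(0.5y) = 9703/10000 ≈ 0.970300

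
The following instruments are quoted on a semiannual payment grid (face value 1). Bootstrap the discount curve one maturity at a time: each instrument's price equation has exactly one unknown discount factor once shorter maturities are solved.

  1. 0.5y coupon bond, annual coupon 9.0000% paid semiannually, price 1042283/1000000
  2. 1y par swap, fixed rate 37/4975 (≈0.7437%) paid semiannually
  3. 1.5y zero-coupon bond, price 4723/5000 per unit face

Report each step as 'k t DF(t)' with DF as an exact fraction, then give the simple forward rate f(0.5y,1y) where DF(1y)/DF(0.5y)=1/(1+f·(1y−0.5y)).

1 1/2 4987/5000
2 1 4963/5000
3 3/2 4723/5000
f(0.5y,1y) = ((4987/5000)/(4963/5000) − 1)/(1/2) = 48/4963 ≈ 0.9672%

step 1 [0.5y] bond c/2=9/200: DF=(1042283/1000000 − 9/200·(0))/(1+9/200) = 4987/5000 ≈ 0.997400
step 2 [1y] swap r/2=37/9950: DF=(1 − 37/9950·(0.997400))/(1+37/9950) = 4963/5000 ≈ 0.992600
step 3 [1.5y] zero: DF = P = 4723/5000 ≈ 0.944600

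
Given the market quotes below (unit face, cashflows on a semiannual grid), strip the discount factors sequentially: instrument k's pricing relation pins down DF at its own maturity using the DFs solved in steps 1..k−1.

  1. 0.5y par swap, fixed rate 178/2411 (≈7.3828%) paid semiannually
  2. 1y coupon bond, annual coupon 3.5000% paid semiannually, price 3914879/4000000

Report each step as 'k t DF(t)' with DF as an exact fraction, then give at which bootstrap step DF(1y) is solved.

1 1/2 2411/2500
2 1 9453/10000
DF(1y) is solved at step 2

step 1 [0.5y] swap r/2=89/2411: DF=(1 − 89/2411·(0))/(1+89/2411) = 2411/2500 ≈ 0.964400
step 2 [1y] bond c/2=7/400: DF=(3914879/4000000 − 7/400·(0.964400))/(1+7/400) = 9453/10000 ≈ 0.945300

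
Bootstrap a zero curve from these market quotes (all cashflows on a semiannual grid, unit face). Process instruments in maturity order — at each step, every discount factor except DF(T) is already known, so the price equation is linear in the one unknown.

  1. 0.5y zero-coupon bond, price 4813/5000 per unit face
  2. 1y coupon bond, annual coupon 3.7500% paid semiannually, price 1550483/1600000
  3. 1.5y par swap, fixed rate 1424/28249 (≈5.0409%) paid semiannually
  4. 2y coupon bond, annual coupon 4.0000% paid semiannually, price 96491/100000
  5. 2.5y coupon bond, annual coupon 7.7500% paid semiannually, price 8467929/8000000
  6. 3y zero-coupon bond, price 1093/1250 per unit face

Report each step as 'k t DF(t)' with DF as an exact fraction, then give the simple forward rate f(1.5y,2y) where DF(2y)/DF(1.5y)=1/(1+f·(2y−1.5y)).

1 1/2 4813/5000
2 1 1867/2000
3 3/2 1161/1250
4 2 4453/5000
5 5/2 2201/2500
6 3 1093/1250
f(1.5y,2y) = ((1161/1250)/(4453/5000) − 1)/(1/2) = 382/4453 ≈ 8.5785%

step 1 [0.5y] zero: DF = P = 4813/5000 ≈ 0.962600
step 2 [1y] bond c/2=3/160: DF=(1550483/1600000 − 3/160·(0.962600))/(1+3/160) = 1867/2000 ≈ 0.933500
step 3 [1.5y] swap r/2=712/28249: DF=(1 − 712/28249·(0.962600+0.933500))/(1+712/28249) = 1161/1250 ≈ 0.928800
step 4 [2y] bond c/2=1/50: DF=(96491/100000 − 1/50·(0.962600+0.933500+0.928800))/(1+1/50) = 4453/5000 ≈ 0.890600
step 5 [2.5y] bond c/2=31/800: DF=(8467929/8000000 − 31/800·(0.962600+0.933500+0.928800+0.890600))/(1+31/800) = 2201/2500 ≈ 0.880400
step 6 [3y] zero: DF = P = 1093/1250 ≈ 0.874400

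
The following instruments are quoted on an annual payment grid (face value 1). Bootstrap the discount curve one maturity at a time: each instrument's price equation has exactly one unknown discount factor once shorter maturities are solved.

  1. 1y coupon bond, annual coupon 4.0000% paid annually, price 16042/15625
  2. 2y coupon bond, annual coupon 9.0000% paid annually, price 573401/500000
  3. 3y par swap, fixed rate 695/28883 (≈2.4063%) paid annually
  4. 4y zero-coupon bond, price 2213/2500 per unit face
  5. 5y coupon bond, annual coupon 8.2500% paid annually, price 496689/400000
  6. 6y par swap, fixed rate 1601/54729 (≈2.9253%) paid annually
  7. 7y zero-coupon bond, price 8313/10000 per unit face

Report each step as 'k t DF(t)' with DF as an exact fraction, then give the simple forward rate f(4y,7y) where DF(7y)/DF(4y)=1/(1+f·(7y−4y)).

step 1 [1y] bond c/1=1/25: DF=(16042/15625 − 1/25·(0))/(1+1/25) = 617/625 ≈ 0.987200
step 2 [2y] bond c/1=9/100: DF=(573401/500000 − 9/100·(0.987200))/(1+9/100) = 4853/5000 ≈ 0.970600
step 3 [3y] swap r/1=695/28883: DF=(1 − 695/28883·(0.987200+0.970600))/(1+695/28883) = 1861/2000 ≈ 0.930500
step 4 [4y] zero: DF = P = 2213/2500 ≈ 0.885200
step 5 [5y] bond c/1=33/400: DF=(496689/400000 − 33/400·(0.987200+0.970600+0.930500+0.885200))/(1+33/400) = 1719/2000 ≈ 0.859500
step 6 [6y] swap r/1=1601/54729: DF=(1 − 1601/54729·(0.987200+0.970600+0.930500+0.885200+0.859500))/(1+1601/54729) = 8399/10000 ≈ 0.839900
step 7 [7y] zero: DF = P = 8313/10000 ≈ 0.831300

1 1 617/625
2 2 4853/5000
3 3 1861/2000
4 4 2213/2500
5 5 1719/2000
6 6 8399/10000
7 7 8313/10000
f(4y,7y) = ((2213/2500)/(8313/10000) − 1)/(3) = 539/24939 ≈ 2.1613%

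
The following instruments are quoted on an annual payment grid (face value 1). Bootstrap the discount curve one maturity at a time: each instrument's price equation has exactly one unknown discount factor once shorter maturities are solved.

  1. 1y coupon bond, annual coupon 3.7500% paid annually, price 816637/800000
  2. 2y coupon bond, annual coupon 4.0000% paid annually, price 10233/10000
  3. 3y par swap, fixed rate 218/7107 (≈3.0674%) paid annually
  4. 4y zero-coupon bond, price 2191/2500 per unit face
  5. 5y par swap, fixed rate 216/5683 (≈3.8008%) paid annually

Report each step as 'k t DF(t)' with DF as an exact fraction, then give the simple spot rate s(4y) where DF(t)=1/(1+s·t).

1 1 9839/10000
2 2 9461/10000
3 3 1141/1250
4 4 2191/2500
5 5 517/625
s(4y) = (1/(2191/2500) − 1)/(4) = 309/8764 ≈ 3.5258%

step 1 [1y] bond c/1=3/80: DF=(816637/800000 − 3/80·(0))/(1+3/80) = 9839/10000 ≈ 0.983900
step 2 [2y] bond c/1=1/25: DF=(10233/10000 − 1/25·(0.983900))/(1+1/25) = 9461/10000 ≈ 0.946100
step 3 [3y] swap r/1=218/7107: DF=(1 − 218/7107·(0.983900+0.946100))/(1+218/7107) = 1141/1250 ≈ 0.912800
step 4 [4y] zero: DF = P = 2191/2500 ≈ 0.876400
step 5 [5y] swap r/1=216/5683: DF=(1 − 216/5683·(0.983900+0.946100+0.912800+0.876400))/(1+216/5683) = 517/625 ≈ 0.827200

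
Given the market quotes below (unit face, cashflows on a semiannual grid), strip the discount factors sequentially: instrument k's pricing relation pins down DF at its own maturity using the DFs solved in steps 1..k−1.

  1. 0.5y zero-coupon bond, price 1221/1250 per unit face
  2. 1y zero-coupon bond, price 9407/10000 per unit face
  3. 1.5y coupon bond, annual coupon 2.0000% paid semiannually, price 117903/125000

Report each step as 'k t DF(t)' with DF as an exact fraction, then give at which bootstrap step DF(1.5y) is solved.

step 1 [0.5y] zero: DF = P = 1221/1250 ≈ 0.976800
step 2 [1y] zero: DF = P = 9407/10000 ≈ 0.940700
step 3 [1.5y] bond c/2=1/100: DF=(117903/125000 − 1/100·(0.976800+0.940700))/(1+1/100) = 9149/10000 ≈ 0.914900

1 1/2 1221/1250
2 1 9407/10000
3 3/2 9149/10000
DF(1.5y) is solved at step 3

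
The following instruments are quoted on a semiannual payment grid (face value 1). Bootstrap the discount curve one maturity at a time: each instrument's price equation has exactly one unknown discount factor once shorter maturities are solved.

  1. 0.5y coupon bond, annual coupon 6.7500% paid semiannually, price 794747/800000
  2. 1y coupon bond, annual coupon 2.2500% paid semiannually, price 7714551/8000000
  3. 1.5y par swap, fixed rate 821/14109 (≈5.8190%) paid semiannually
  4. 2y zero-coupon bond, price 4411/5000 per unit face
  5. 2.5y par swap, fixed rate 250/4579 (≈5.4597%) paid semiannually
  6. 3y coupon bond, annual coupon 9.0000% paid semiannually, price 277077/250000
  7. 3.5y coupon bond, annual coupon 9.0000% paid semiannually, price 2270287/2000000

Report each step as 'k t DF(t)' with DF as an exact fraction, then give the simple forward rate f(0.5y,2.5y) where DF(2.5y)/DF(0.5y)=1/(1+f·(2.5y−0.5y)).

1 1/2 961/1000
2 1 9429/10000
3 3/2 9179/10000
4 2 4411/5000
5 5/2 7/8
6 3 4317/5000
7 7/2 8519/10000
f(0.5y,2.5y) = ((961/1000)/(7/8) − 1)/(2) = 43/875 ≈ 4.9143%

step 1 [0.5y] bond c/2=27/800: DF=(794747/800000 − 27/800·(0))/(1+27/800) = 961/1000 ≈ 0.961000
step 2 [1y] bond c/2=9/800: DF=(7714551/8000000 − 9/800·(0.961000))/(1+9/800) = 9429/10000 ≈ 0.942900
step 3 [1.5y] swap r/2=821/28218: DF=(1 − 821/28218·(0.961000+0.942900))/(1+821/28218) = 9179/10000 ≈ 0.917900
step 4 [2y] zero: DF = P = 4411/5000 ≈ 0.882200
step 5 [2.5y] swap r/2=125/4579: DF=(1 − 125/4579·(0.961000+0.942900+0.917900+0.882200))/(1+125/4579) = 7/8 ≈ 0.875000
step 6 [3y] bond c/2=9/200: DF=(277077/250000 − 9/200·(0.961000+0.942900+0.917900+0.882200+0.875000))/(1+9/200) = 4317/5000 ≈ 0.863400
step 7 [3.5y] bond c/2=9/200: DF=(2270287/2000000 − 9/200·(0.961000+0.942900+0.917900+0.882200+0.875000+0.863400))/(1+9/200) = 8519/10000 ≈ 0.851900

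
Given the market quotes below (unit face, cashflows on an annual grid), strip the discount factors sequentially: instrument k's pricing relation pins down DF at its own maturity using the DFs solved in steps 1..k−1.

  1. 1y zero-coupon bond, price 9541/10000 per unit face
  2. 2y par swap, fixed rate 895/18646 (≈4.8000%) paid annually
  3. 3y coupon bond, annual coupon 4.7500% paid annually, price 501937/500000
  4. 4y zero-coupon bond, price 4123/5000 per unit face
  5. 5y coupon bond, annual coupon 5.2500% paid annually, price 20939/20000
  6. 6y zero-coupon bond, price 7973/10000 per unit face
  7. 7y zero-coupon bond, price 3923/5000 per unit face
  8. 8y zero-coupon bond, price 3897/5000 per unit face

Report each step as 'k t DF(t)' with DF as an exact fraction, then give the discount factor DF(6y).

step 1 [1y] zero: DF = P = 9541/10000 ≈ 0.954100
step 2 [2y] swap r/1=895/18646: DF=(1 − 895/18646·(0.954100))/(1+895/18646) = 1821/2000 ≈ 0.910500
step 3 [3y] bond c/1=19/400: DF=(501937/500000 − 19/400·(0.954100+0.910500))/(1+19/400) = 4369/5000 ≈ 0.873800
step 4 [4y] zero: DF = P = 4123/5000 ≈ 0.824600
step 5 [5y] bond c/1=21/400: DF=(20939/20000 − 21/400·(0.954100+0.910500+0.873800+0.824600))/(1+21/400) = 817/1000 ≈ 0.817000
step 6 [6y] zero: DF = P = 7973/10000 ≈ 0.797300
step 7 [7y] zero: DF = P = 3923/5000 ≈ 0.784600
step 8 [8y] zero: DF = P = 3897/5000 ≈ 0.779400

1 1 9541/10000
2 2 1821/2000
3 3 4369/5000
4 4 4123/5000
5 5 817/1000
6 6 7973/10000
7 7 3923/5000
8 8 3897/5000
DF(6y) = 7973/10000 ≈ 0.797300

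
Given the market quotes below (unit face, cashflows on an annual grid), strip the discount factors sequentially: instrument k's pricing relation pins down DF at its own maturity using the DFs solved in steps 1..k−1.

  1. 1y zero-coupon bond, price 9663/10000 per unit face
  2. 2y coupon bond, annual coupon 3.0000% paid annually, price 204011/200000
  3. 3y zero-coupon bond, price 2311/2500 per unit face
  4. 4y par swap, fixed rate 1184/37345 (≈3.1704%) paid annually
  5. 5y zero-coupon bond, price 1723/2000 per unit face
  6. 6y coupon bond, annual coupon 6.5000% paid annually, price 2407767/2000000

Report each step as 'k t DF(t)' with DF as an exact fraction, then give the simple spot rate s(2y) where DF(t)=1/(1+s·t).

step 1 [1y] zero: DF = P = 9663/10000 ≈ 0.966300
step 2 [2y] bond c/1=3/100: DF=(204011/200000 − 3/100·(0.966300))/(1+3/100) = 4811/5000 ≈ 0.962200
step 3 [3y] zero: DF = P = 2311/2500 ≈ 0.924400
step 4 [4y] swap r/1=1184/37345: DF=(1 − 1184/37345·(0.966300+0.962200+0.924400))/(1+1184/37345) = 551/625 ≈ 0.881600
step 5 [5y] zero: DF = P = 1723/2000 ≈ 0.861500
step 6 [6y] bond c/1=13/200: DF=(2407767/2000000 − 13/200·(0.966300+0.962200+0.924400+0.881600+0.861500))/(1+13/200) = 8499/10000 ≈ 0.849900

1 1 9663/10000
2 2 4811/5000
3 3 2311/2500
4 4 551/625
5 5 1723/2000
6 6 8499/10000
s(2y) = (1/(4811/5000) − 1)/(2) = 189/9622 ≈ 1.9642%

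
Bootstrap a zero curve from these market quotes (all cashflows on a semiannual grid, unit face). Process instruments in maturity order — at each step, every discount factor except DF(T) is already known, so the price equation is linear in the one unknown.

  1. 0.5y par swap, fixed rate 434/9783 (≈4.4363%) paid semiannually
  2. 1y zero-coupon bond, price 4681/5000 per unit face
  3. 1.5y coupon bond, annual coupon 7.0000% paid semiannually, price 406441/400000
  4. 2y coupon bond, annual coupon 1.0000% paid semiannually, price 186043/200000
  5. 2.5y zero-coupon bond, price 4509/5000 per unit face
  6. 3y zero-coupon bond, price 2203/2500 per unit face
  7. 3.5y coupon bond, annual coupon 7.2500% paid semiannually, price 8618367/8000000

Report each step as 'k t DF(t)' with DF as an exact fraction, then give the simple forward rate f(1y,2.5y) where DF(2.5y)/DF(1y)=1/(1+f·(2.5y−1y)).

step 1 [0.5y] swap r/2=217/9783: DF=(1 − 217/9783·(0))/(1+217/9783) = 9783/10000 ≈ 0.978300
step 2 [1y] zero: DF = P = 4681/5000 ≈ 0.936200
step 3 [1.5y] bond c/2=7/200: DF=(406441/400000 − 7/200·(0.978300+0.936200))/(1+7/200) = 917/1000 ≈ 0.917000
step 4 [2y] bond c/2=1/200: DF=(186043/200000 − 1/200·(0.978300+0.936200+0.917000))/(1+1/200) = 1823/2000 ≈ 0.911500
step 5 [2.5y] zero: DF = P = 4509/5000 ≈ 0.901800
step 6 [3y] zero: DF = P = 2203/2500 ≈ 0.881200
step 7 [3.5y] bond c/2=29/800: DF=(8618367/8000000 − 29/800·(0.978300+0.936200+0.917000+0.911500+0.901800+0.881200))/(1+29/800) = 8463/10000 ≈ 0.846300

1 1/2 9783/10000
2 1 4681/5000
3 3/2 917/1000
4 2 1823/2000
5 5/2 4509/5000
6 3 2203/2500
7 7/2 8463/10000
f(1y,2.5y) = ((4681/5000)/(4509/5000) − 1)/(3/2) = 344/13527 ≈ 2.5431%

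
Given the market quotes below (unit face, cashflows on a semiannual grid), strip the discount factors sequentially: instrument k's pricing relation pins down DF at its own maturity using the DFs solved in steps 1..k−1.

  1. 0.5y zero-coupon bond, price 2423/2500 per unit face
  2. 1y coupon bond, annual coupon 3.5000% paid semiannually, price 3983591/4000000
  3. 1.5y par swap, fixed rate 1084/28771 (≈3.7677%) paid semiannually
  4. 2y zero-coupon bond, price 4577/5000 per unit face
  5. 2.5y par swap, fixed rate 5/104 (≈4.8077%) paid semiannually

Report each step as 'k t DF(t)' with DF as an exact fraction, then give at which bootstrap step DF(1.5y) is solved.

step 1 [0.5y] zero: DF = P = 2423/2500 ≈ 0.969200
step 2 [1y] bond c/2=7/400: DF=(3983591/4000000 − 7/400·(0.969200))/(1+7/400) = 9621/10000 ≈ 0.962100
step 3 [1.5y] swap r/2=542/28771: DF=(1 − 542/28771·(0.969200+0.962100))/(1+542/28771) = 4729/5000 ≈ 0.945800
step 4 [2y] zero: DF = P = 4577/5000 ≈ 0.915400
step 5 [2.5y] swap r/2=5/208: DF=(1 − 5/208·(0.969200+0.962100+0.945800+0.915400))/(1+5/208) = 71/80 ≈ 0.887500

1 1/2 2423/2500
2 1 9621/10000
3 3/2 4729/5000
4 2 4577/5000
5 5/2 71/80
DF(1.5y) is solved at step 3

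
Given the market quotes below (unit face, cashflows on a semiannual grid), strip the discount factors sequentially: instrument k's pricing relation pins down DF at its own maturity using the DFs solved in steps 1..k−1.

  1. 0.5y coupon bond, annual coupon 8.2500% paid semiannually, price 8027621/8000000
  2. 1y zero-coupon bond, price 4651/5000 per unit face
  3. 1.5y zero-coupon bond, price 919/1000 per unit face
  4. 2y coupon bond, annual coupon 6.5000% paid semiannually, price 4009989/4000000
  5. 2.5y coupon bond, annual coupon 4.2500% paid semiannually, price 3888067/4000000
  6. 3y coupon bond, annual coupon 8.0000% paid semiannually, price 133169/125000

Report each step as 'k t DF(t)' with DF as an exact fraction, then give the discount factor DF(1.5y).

1 1/2 9637/10000
2 1 4651/5000
3 3/2 919/1000
4 2 1103/1250
5 5/2 8749/10000
6 3 4243/5000
DF(1.5y) = 919/1000 ≈ 0.919000

step 1 [0.5y] bond c/2=33/800: DF=(8027621/8000000 − 33/800·(0))/(1+33/800) = 9637/10000 ≈ 0.963700
step 2 [1y] zero: DF = P = 4651/5000 ≈ 0.930200
step 3 [1.5y] zero: DF = P = 919/1000 ≈ 0.919000
step 4 [2y] bond c/2=13/400: DF=(4009989/4000000 − 13/400·(0.963700+0.930200+0.919000))/(1+13/400) = 1103/1250 ≈ 0.882400
step 5 [2.5y] bond c/2=17/800: DF=(3888067/4000000 − 17/800·(0.963700+0.930200+0.919000+0.882400))/(1+17/800) = 8749/10000 ≈ 0.874900
step 6 [3y] bond c/2=1/25: DF=(133169/125000 − 1/25·(0.963700+0.930200+0.919000+0.882400+0.874900))/(1+1/25) = 4243/5000 ≈ 0.848600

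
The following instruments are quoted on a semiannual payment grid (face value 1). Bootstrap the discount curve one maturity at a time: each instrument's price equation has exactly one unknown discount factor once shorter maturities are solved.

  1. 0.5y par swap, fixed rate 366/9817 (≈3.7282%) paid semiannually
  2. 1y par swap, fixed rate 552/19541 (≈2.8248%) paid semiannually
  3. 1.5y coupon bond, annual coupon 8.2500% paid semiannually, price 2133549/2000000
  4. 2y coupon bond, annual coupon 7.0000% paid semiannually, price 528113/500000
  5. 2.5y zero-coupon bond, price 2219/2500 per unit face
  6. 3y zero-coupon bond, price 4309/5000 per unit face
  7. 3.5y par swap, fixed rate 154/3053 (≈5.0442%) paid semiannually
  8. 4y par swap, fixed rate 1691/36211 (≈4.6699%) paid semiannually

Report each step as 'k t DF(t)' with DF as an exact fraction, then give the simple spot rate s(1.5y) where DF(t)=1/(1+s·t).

1 1/2 9817/10000
2 1 2431/2500
3 3/2 9471/10000
4 2 1153/1250
5 5/2 2219/2500
6 3 4309/5000
7 7/2 8383/10000
8 4 8309/10000
s(1.5y) = (1/(9471/10000) − 1)/(3/2) = 1058/28413 ≈ 3.7236%

step 1 [0.5y] swap r/2=183/9817: DF=(1 − 183/9817·(0))/(1+183/9817) = 9817/10000 ≈ 0.981700
step 2 [1y] swap r/2=276/19541: DF=(1 − 276/19541·(0.981700))/(1+276/19541) = 2431/2500 ≈ 0.972400
step 3 [1.5y] bond c/2=33/800: DF=(2133549/2000000 − 33/800·(0.981700+0.972400))/(1+33/800) = 9471/10000 ≈ 0.947100
step 4 [2y] bond c/2=7/200: DF=(528113/500000 − 7/200·(0.981700+0.972400+0.947100))/(1+7/200) = 1153/1250 ≈ 0.922400
step 5 [2.5y] zero: DF = P = 2219/2500 ≈ 0.887600
step 6 [3y] zero: DF = P = 4309/5000 ≈ 0.861800
step 7 [3.5y] swap r/2=77/3053: DF=(1 − 77/3053·(0.981700+0.972400+0.947100+0.922400+0.887600+0.861800))/(1+77/3053) = 8383/10000 ≈ 0.838300
step 8 [4y] swap r/2=1691/72422: DF=(1 − 1691/72422·(0.981700+0.972400+0.947100+0.922400+0.887600+0.861800+0.838300))/(1+1691/72422) = 8309/10000 ≈ 0.830900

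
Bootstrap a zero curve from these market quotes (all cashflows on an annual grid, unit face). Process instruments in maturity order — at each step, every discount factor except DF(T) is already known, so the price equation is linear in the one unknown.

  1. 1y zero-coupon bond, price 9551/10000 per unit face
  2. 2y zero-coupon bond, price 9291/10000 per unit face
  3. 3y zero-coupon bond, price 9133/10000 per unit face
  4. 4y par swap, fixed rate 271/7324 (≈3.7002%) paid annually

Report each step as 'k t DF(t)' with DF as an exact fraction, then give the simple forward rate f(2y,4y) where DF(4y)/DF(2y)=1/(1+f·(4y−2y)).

step 1 [1y] zero: DF = P = 9551/10000 ≈ 0.955100
step 2 [2y] zero: DF = P = 9291/10000 ≈ 0.929100
step 3 [3y] zero: DF = P = 9133/10000 ≈ 0.913300
step 4 [4y] swap r/1=271/7324: DF=(1 − 271/7324·(0.955100+0.929100+0.913300))/(1+271/7324) = 1729/2000 ≈ 0.864500

1 1 9551/10000
2 2 9291/10000
3 3 9133/10000
4 4 1729/2000
f(2y,4y) = ((9291/10000)/(1729/2000) − 1)/(2) = 17/455 ≈ 3.7363%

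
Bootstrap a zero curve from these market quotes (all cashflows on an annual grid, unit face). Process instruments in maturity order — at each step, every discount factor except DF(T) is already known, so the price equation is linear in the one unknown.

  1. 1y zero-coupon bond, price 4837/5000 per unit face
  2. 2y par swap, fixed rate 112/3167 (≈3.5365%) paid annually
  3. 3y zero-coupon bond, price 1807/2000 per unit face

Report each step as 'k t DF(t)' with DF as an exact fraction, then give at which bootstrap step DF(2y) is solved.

step 1 [1y] zero: DF = P = 4837/5000 ≈ 0.967400
step 2 [2y] swap r/1=112/3167: DF=(1 − 112/3167·(0.967400))/(1+112/3167) = 583/625 ≈ 0.932800
step 3 [3y] zero: DF = P = 1807/2000 ≈ 0.903500

1 1 4837/5000
2 2 583/625
3 3 1807/2000
DF(2y) is solved at step 2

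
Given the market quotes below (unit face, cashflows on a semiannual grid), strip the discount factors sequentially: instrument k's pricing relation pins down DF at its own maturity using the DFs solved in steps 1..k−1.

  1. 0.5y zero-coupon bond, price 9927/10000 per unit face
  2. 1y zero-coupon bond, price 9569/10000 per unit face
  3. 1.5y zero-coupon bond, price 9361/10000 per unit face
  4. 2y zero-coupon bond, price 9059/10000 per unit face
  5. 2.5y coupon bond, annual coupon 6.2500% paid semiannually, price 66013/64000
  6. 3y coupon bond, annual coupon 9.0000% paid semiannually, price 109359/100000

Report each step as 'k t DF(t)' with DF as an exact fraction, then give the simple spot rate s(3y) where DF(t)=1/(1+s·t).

step 1 [0.5y] zero: DF = P = 9927/10000 ≈ 0.992700
step 2 [1y] zero: DF = P = 9569/10000 ≈ 0.956900
step 3 [1.5y] zero: DF = P = 9361/10000 ≈ 0.936100
step 4 [2y] zero: DF = P = 9059/10000 ≈ 0.905900
step 5 [2.5y] bond c/2=1/32: DF=(66013/64000 − 1/32·(0.992700+0.956900+0.936100+0.905900))/(1+1/32) = 8853/10000 ≈ 0.885300
step 6 [3y] bond c/2=9/200: DF=(109359/100000 − 9/200·(0.992700+0.956900+0.936100+0.905900+0.885300))/(1+9/200) = 8451/10000 ≈ 0.845100

1 1/2 9927/10000
2 1 9569/10000
3 3/2 9361/10000
4 2 9059/10000
5 5/2 8853/10000
6 3 8451/10000
s(3y) = (1/(8451/10000) − 1)/(3) = 1549/25353 ≈ 6.1097%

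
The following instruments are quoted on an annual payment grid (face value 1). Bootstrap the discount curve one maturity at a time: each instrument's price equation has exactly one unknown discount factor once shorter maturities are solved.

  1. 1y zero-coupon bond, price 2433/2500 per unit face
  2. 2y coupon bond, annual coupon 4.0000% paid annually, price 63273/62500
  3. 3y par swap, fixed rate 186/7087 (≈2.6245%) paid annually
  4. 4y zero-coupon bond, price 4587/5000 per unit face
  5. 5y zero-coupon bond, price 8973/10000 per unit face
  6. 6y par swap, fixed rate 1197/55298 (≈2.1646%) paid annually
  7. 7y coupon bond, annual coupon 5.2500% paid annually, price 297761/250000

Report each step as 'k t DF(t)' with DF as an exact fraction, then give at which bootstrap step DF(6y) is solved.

step 1 [1y] zero: DF = P = 2433/2500 ≈ 0.973200
step 2 [2y] bond c/1=1/25: DF=(63273/62500 − 1/25·(0.973200))/(1+1/25) = 117/125 ≈ 0.936000
step 3 [3y] swap r/1=186/7087: DF=(1 − 186/7087·(0.973200+0.936000))/(1+186/7087) = 1157/1250 ≈ 0.925600
step 4 [4y] zero: DF = P = 4587/5000 ≈ 0.917400
step 5 [5y] zero: DF = P = 8973/10000 ≈ 0.897300
step 6 [6y] swap r/1=1197/55298: DF=(1 − 1197/55298·(0.973200+0.936000+0.925600+0.917400+0.897300))/(1+1197/55298) = 8803/10000 ≈ 0.880300
step 7 [7y] bond c/1=21/400: DF=(297761/250000 − 21/400·(0.973200+0.936000+0.925600+0.917400+0.897300+0.880300))/(1+21/400) = 4279/5000 ≈ 0.855800

1 1 2433/2500
2 2 117/125
3 3 1157/1250
4 4 4587/5000
5 5 8973/10000
6 6 8803/10000
7 7 4279/5000
DF(6y) is solved at step 6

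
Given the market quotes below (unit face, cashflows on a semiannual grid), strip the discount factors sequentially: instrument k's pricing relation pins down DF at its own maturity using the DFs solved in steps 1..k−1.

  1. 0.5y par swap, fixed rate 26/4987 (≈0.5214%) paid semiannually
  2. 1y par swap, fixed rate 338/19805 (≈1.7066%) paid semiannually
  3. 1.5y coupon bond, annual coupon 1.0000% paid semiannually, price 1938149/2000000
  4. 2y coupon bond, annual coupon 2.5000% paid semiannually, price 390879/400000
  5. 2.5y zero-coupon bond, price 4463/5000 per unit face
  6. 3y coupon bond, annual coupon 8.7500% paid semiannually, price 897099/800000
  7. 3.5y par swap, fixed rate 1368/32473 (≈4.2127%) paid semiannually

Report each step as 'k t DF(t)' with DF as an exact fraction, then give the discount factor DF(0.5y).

step 1 [0.5y] swap r/2=13/4987: DF=(1 − 13/4987·(0))/(1+13/4987) = 4987/5000 ≈ 0.997400
step 2 [1y] swap r/2=169/19805: DF=(1 − 169/19805·(0.997400))/(1+169/19805) = 9831/10000 ≈ 0.983100
step 3 [1.5y] bond c/2=1/200: DF=(1938149/2000000 − 1/200·(0.997400+0.983100))/(1+1/200) = 1193/1250 ≈ 0.954400
step 4 [2y] bond c/2=1/80: DF=(390879/400000 − 1/80·(0.997400+0.983100+0.954400))/(1+1/80) = 9289/10000 ≈ 0.928900
step 5 [2.5y] zero: DF = P = 4463/5000 ≈ 0.892600
step 6 [3y] bond c/2=7/160: DF=(897099/800000 − 7/160·(0.997400+0.983100+0.954400+0.928900+0.892600))/(1+7/160) = 7/8 ≈ 0.875000
step 7 [3.5y] swap r/2=684/32473: DF=(1 − 684/32473·(0.997400+0.983100+0.954400+0.928900+0.892600+0.875000))/(1+684/32473) = 1079/1250 ≈ 0.863200

1 1/2 4987/5000
2 1 9831/10000
3 3/2 1193/1250
4 2 9289/10000
5 5/2 4463/5000
6 3 7/8
7 7/2 1079/1250
DF(0.5y) = 4987/5000 ≈ 0.997400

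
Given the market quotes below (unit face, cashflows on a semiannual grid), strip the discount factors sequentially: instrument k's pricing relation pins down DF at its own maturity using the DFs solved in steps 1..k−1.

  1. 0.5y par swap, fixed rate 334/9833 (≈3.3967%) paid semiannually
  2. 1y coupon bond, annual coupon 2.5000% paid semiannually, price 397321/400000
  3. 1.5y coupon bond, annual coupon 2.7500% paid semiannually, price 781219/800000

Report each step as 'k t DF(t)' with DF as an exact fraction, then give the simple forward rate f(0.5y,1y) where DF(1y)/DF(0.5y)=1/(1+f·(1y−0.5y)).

step 1 [0.5y] swap r/2=167/9833: DF=(1 − 167/9833·(0))/(1+167/9833) = 9833/10000 ≈ 0.983300
step 2 [1y] bond c/2=1/80: DF=(397321/400000 − 1/80·(0.983300))/(1+1/80) = 9689/10000 ≈ 0.968900
step 3 [1.5y] bond c/2=11/800: DF=(781219/800000 − 11/800·(0.983300+0.968900))/(1+11/800) = 1171/1250 ≈ 0.936800

1 1/2 9833/10000
2 1 9689/10000
3 3/2 1171/1250
f(0.5y,1y) = ((9833/10000)/(9689/10000) − 1)/(1/2) = 288/9689 ≈ 2.9724%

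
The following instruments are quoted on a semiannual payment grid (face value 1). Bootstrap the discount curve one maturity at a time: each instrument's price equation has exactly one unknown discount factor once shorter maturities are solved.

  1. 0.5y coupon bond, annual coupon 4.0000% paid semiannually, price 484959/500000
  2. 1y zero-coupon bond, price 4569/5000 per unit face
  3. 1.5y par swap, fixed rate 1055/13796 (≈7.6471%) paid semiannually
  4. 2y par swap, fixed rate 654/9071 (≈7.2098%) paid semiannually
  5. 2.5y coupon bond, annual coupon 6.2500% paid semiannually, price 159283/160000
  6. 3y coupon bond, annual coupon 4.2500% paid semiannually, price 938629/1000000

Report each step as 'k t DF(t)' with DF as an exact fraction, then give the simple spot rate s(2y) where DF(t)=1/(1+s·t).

1 1/2 9509/10000
2 1 4569/5000
3 3/2 1789/2000
4 2 2173/2500
5 5/2 4277/5000
6 3 4129/5000
s(2y) = (1/(2173/2500) − 1)/(2) = 327/4346 ≈ 7.5242%

step 1 [0.5y] bond c/2=1/50: DF=(484959/500000 − 1/50·(0))/(1+1/50) = 9509/10000 ≈ 0.950900
step 2 [1y] zero: DF = P = 4569/5000 ≈ 0.913800
step 3 [1.5y] swap r/2=1055/27592: DF=(1 − 1055/27592·(0.950900+0.913800))/(1+1055/27592) = 1789/2000 ≈ 0.894500
step 4 [2y] swap r/2=327/9071: DF=(1 − 327/9071·(0.950900+0.913800+0.894500))/(1+327/9071) = 2173/2500 ≈ 0.869200
step 5 [2.5y] bond c/2=1/32: DF=(159283/160000 − 1/32·(0.950900+0.913800+0.894500+0.869200))/(1+1/32) = 4277/5000 ≈ 0.855400
step 6 [3y] bond c/2=17/800: DF=(938629/1000000 − 17/800·(0.950900+0.913800+0.894500+0.869200+0.855400))/(1+17/800) = 4129/5000 ≈ 0.825800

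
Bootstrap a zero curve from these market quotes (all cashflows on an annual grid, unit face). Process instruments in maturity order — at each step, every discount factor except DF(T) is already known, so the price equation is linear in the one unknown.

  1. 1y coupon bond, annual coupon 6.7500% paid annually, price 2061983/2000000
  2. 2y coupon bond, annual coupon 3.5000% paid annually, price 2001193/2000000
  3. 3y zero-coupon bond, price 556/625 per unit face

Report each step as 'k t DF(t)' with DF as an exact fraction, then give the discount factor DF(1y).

step 1 [1y] bond c/1=27/400: DF=(2061983/2000000 − 27/400·(0))/(1+27/400) = 4829/5000 ≈ 0.965800
step 2 [2y] bond c/1=7/200: DF=(2001193/2000000 − 7/200·(0.965800))/(1+7/200) = 9341/10000 ≈ 0.934100
step 3 [3y] zero: DF = P = 556/625 ≈ 0.889600

1 1 4829/5000
2 2 9341/10000
3 3 556/625
DF(1y) = 4829/5000 ≈ 0.965800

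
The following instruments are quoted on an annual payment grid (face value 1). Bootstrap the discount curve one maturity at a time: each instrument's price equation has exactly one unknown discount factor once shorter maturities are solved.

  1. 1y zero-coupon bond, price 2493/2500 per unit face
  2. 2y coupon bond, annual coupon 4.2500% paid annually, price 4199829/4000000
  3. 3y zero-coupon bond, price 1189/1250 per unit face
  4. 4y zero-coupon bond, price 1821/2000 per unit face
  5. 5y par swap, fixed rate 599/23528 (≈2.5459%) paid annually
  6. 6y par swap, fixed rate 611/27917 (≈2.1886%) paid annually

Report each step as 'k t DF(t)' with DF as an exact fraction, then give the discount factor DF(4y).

1 1 2493/2500
2 2 1933/2000
3 3 1189/1250
4 4 1821/2000
5 5 4401/5000
6 6 4389/5000
DF(4y) = 1821/2000 ≈ 0.910500

step 1 [1y] zero: DF = P = 2493/2500 ≈ 0.997200
step 2 [2y] bond c/1=17/400: DF=(4199829/4000000 − 17/400·(0.997200))/(1+17/400) = 1933/2000 ≈ 0.966500
step 3 [3y] zero: DF = P = 1189/1250 ≈ 0.951200
step 4 [4y] zero: DF = P = 1821/2000 ≈ 0.910500
step 5 [5y] swap r/1=599/23528: DF=(1 − 599/23528·(0.997200+0.966500+0.951200+0.910500))/(1+599/23528) = 4401/5000 ≈ 0.880200
step 6 [6y] swap r/1=611/27917: DF=(1 − 611/27917·(0.997200+0.966500+0.951200+0.910500+0.880200))/(1+611/27917) = 4389/5000 ≈ 0.877800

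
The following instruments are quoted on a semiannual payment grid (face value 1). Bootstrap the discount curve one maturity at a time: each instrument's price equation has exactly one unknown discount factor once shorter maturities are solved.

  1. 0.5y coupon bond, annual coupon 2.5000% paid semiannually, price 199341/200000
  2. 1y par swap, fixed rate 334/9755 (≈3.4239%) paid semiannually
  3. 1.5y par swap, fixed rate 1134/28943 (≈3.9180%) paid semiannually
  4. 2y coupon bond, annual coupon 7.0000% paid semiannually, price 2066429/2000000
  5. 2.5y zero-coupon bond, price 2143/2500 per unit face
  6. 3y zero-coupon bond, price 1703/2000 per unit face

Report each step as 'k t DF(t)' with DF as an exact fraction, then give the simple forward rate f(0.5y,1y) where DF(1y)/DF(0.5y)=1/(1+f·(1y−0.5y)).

1 1/2 2461/2500
2 1 4833/5000
3 3/2 9433/10000
4 2 2251/2500
5 5/2 2143/2500
6 3 1703/2000
f(0.5y,1y) = ((2461/2500)/(4833/5000) − 1)/(1/2) = 178/4833 ≈ 3.6830%

step 1 [0.5y] bond c/2=1/80: DF=(199341/200000 − 1/80·(0))/(1+1/80) = 2461/2500 ≈ 0.984400
step 2 [1y] swap r/2=167/9755: DF=(1 − 167/9755·(0.984400))/(1+167/9755) = 4833/5000 ≈ 0.966600
step 3 [1.5y] swap r/2=567/28943: DF=(1 − 567/28943·(0.984400+0.966600))/(1+567/28943) = 9433/10000 ≈ 0.943300
step 4 [2y] bond c/2=7/200: DF=(2066429/2000000 − 7/200·(0.984400+0.966600+0.943300))/(1+7/200) = 2251/2500 ≈ 0.900400
step 5 [2.5y] zero: DF = P = 2143/2500 ≈ 0.857200
step 6 [3y] zero: DF = P = 1703/2000 ≈ 0.851500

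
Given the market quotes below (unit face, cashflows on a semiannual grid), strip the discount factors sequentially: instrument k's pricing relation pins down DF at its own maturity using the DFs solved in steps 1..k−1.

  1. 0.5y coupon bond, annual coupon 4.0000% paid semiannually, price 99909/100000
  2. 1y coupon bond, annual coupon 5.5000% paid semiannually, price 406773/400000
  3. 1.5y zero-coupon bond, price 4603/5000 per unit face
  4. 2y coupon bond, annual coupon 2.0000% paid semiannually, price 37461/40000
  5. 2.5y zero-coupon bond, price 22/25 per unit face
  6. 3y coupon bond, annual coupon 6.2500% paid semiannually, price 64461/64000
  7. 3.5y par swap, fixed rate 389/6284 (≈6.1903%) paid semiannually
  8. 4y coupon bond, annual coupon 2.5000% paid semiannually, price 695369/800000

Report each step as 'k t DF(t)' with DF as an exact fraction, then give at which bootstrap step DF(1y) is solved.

1 1/2 1959/2000
2 1 1927/2000
3 3/2 4603/5000
4 2 8989/10000
5 5/2 22/25
6 3 209/250
7 7/2 1611/2000
8 4 7809/10000
DF(1y) is solved at step 2

step 1 [0.5y] bond c/2=1/50: DF=(99909/100000 − 1/50·(0))/(1+1/50) = 1959/2000 ≈ 0.979500
step 2 [1y] bond c/2=11/400: DF=(406773/400000 − 11/400·(0.979500))/(1+11/400) = 1927/2000 ≈ 0.963500
step 3 [1.5y] zero: DF = P = 4603/5000 ≈ 0.920600
step 4 [2y] bond c/2=1/100: DF=(37461/40000 − 1/100·(0.979500+0.963500+0.920600))/(1+1/100) = 8989/10000 ≈ 0.898900
step 5 [2.5y] zero: DF = P = 22/25 ≈ 0.880000
step 6 [3y] bond c/2=1/32: DF=(64461/64000 − 1/32·(0.979500+0.963500+0.920600+0.898900+0.880000))/(1+1/32) = 209/250 ≈ 0.836000
step 7 [3.5y] swap r/2=389/12568: DF=(1 − 389/12568·(0.979500+0.963500+0.920600+0.898900+0.880000+0.836000))/(1+389/12568) = 1611/2000 ≈ 0.805500
step 8 [4y] bond c/2=1/80: DF=(695369/800000 − 1/80·(0.979500+0.963500+0.920600+0.898900+0.880000+0.836000+0.805500))/(1+1/80) = 7809/10000 ≈ 0.780900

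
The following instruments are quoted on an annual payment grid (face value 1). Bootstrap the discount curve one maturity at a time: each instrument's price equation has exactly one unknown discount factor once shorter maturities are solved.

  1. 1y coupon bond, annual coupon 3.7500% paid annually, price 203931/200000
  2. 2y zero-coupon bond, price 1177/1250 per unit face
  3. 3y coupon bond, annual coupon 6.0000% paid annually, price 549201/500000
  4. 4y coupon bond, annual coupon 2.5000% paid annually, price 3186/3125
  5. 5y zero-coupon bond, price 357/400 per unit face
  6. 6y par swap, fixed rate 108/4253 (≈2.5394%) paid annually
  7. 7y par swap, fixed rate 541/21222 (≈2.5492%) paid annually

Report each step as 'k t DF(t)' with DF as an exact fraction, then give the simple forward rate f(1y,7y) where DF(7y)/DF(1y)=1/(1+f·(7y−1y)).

step 1 [1y] bond c/1=3/80: DF=(203931/200000 − 3/80·(0))/(1+3/80) = 2457/2500 ≈ 0.982800
step 2 [2y] zero: DF = P = 1177/1250 ≈ 0.941600
step 3 [3y] bond c/1=3/50: DF=(549201/500000 − 3/50·(0.982800+0.941600))/(1+3/50) = 9273/10000 ≈ 0.927300
step 4 [4y] bond c/1=1/40: DF=(3186/3125 − 1/40·(0.982800+0.941600+0.927300))/(1+1/40) = 9251/10000 ≈ 0.925100
step 5 [5y] zero: DF = P = 357/400 ≈ 0.892500
step 6 [6y] swap r/1=108/4253: DF=(1 − 108/4253·(0.982800+0.941600+0.927300+0.925100+0.892500))/(1+108/4253) = 2149/2500 ≈ 0.859600
step 7 [7y] swap r/1=541/21222: DF=(1 − 541/21222·(0.982800+0.941600+0.927300+0.925100+0.892500+0.859600))/(1+541/21222) = 8377/10000 ≈ 0.837700

1 1 2457/2500
2 2 1177/1250
3 3 9273/10000
4 4 9251/10000
5 5 357/400
6 6 2149/2500
7 7 8377/10000
f(1y,7y) = ((2457/2500)/(8377/10000) − 1)/(6) = 1451/50262 ≈ 2.8869%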